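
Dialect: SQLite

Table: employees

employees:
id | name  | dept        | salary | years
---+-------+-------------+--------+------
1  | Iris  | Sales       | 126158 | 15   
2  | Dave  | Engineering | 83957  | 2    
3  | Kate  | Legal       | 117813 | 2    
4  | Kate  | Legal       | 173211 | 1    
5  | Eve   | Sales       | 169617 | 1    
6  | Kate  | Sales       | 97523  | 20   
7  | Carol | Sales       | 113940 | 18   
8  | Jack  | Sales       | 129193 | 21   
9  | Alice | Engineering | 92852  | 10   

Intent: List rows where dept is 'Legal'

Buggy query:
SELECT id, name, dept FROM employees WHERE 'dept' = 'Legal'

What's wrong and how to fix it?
Bug: 'dept' in single quotes is a string literal, not the column; the comparison is literal-vs-literal and never true

Fix: Remove the quotes around the column name (or use double quotes for an identifier)

Corrected query:
SELECT id, name, dept FROM employees WHERE dept = 'Legal'

Result:
id | name | dept 
---+------+------
3  | Kate | Legal
4  | Kate | Legal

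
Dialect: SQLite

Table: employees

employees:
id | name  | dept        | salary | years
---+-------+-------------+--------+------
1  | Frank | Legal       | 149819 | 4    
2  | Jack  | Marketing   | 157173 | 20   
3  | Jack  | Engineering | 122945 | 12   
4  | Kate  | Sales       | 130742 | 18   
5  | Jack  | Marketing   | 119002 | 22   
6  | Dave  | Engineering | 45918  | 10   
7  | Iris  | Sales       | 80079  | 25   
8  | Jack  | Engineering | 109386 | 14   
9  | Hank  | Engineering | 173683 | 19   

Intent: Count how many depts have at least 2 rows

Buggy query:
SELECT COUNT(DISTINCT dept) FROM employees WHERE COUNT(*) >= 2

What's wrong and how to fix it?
Bug: COUNT(*) cannot appear in WHERE; the per-group count doesn't exist yet

Fix: Group first with HAVING COUNT(*) >= 2, then COUNT the resulting groups

Corrected query:
SELECT COUNT(*) FROM (SELECT dept FROM employees GROUP BY dept HAVING COUNT(*) >= 2)

Result:
COUNT(*)
--------
3       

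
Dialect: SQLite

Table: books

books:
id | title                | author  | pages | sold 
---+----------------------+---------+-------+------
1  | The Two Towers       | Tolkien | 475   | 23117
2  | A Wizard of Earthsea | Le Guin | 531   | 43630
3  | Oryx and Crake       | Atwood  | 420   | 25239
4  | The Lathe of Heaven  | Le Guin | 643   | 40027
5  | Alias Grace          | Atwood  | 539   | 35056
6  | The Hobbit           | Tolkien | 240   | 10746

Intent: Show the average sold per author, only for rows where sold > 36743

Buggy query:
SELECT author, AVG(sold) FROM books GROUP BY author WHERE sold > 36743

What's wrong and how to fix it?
Bug: WHERE cannot follow GROUP BY

Fix: Move the WHERE clause before GROUP BY

Corrected query:
SELECT author, AVG(sold) FROM books WHERE sold > 36743 GROUP BY author

Result:
author  | AVG(sold)
--------+----------
Le Guin | 41828.5  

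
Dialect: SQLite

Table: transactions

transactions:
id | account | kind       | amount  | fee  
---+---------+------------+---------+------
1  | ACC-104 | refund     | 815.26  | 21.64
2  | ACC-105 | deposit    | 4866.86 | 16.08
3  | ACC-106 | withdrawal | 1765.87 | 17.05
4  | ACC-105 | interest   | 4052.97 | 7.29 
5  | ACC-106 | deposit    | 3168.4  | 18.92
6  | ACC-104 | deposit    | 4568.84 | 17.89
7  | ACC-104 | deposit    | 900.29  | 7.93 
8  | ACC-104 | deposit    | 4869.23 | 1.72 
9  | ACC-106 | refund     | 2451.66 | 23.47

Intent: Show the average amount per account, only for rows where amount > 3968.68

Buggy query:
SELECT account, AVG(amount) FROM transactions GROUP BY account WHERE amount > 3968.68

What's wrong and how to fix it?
Bug: Row-level WHERE must come before GROUP BY in the clause order

Fix: Place WHERE between FROM and GROUP BY

Corrected query:
SELECT account, AVG(amount) FROM transactions WHERE amount > 3968.68 GROUP BY account

Result:
account | AVG(amount)
--------+------------
ACC-104 | 4719.035   
ACC-105 | 4459.915   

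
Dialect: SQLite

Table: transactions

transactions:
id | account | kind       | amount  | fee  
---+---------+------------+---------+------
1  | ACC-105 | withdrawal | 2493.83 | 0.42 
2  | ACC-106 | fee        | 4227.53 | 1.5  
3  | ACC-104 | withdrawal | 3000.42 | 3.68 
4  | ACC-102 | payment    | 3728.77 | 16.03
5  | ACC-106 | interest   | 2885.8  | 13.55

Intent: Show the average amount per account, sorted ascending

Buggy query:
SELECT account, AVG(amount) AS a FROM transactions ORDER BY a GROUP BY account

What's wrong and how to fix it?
Bug: GROUP BY must precede ORDER BY

Fix: Move ORDER BY to the end, after GROUP BY

Corrected query:
SELECT account, AVG(amount) AS a FROM transactions GROUP BY account ORDER BY a

Result:
account | a       
--------+---------
ACC-105 | 2493.83 
ACC-104 | 3000.42 
ACC-106 | 3556.665
ACC-102 | 3728.77 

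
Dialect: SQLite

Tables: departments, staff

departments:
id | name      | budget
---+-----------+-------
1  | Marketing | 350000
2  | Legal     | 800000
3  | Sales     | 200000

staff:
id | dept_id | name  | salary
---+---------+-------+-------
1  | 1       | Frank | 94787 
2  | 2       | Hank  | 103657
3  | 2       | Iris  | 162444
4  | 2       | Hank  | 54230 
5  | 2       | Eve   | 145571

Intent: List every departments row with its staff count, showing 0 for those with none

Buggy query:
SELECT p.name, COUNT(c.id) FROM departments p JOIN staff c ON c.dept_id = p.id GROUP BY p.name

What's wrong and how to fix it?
Bug: An inner join excludes parents with zero children

Fix: Switch to LEFT JOIN to retain unmatched parent rows

Corrected query:
SELECT p.name, COUNT(c.id) FROM departments p LEFT JOIN staff c ON c.dept_id = p.id GROUP BY p.name

Result:
name      | COUNT(c.id)
----------+------------
Legal     | 4          
Marketing | 1          
Sales     | 0          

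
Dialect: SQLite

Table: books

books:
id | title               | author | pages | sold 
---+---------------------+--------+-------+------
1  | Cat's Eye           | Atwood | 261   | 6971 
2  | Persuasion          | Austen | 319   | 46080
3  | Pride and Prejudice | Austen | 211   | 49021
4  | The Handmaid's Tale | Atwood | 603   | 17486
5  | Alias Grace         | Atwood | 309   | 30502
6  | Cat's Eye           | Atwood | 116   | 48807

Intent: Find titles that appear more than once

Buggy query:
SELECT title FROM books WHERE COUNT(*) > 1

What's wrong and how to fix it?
Bug: COUNT(*) is an aggregate and cannot be used in WHERE

Fix: Group first, then use HAVING for the count condition

Corrected query:
SELECT title FROM books GROUP BY title HAVING COUNT(*) > 1

Result:
title    
---------
Cat's Eye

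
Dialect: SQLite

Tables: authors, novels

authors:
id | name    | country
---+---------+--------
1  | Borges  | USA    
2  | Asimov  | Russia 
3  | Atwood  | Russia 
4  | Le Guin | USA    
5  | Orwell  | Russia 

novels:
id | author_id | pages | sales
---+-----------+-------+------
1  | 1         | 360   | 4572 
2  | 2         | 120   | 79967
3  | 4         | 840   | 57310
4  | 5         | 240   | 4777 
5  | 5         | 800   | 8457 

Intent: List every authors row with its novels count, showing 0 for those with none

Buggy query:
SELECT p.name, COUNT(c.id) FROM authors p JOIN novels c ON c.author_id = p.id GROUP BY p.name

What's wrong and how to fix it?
Bug: An inner join excludes parents with zero children

Fix: Switch to LEFT JOIN to retain unmatched parent rows

Corrected query:
SELECT p.name, COUNT(c.id) FROM authors p LEFT JOIN novels c ON c.author_id = p.id GROUP BY p.name

Result:
name    | COUNT(c.id)
--------+------------
Asimov  | 1          
Atwood  | 0          
Borges  | 1          
Le Guin | 1          
Orwell  | 2          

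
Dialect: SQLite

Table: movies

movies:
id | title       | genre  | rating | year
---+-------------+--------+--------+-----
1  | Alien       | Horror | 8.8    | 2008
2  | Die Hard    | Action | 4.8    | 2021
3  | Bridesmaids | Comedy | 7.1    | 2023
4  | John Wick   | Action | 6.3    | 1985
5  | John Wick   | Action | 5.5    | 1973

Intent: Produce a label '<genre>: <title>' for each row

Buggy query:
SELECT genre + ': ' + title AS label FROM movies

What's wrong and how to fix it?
Bug: SQLite uses || for string concatenation; + coerces text to numbers (yielding 0)

Fix: Use the || operator for string concatenation

Corrected query:
SELECT genre || ': ' || title AS label FROM movies

Result:
label              
-------------------
Horror: Alien      
Action: Die Hard   
Comedy: Bridesmaids
Action: John Wick  
Action: John Wick  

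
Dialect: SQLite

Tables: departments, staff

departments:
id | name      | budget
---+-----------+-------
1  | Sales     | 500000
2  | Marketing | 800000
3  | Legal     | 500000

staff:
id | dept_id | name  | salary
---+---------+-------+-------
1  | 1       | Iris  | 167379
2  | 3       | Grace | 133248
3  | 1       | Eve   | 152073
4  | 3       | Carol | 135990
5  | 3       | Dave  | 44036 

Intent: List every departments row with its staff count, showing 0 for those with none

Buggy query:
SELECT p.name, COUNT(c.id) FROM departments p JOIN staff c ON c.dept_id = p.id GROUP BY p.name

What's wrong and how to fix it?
Bug: An inner join excludes parents with zero children

Fix: Switch to LEFT JOIN to retain unmatched parent rows

Corrected query:
SELECT p.name, COUNT(c.id) FROM departments p LEFT JOIN staff c ON c.dept_id = p.id GROUP BY p.name

Result:
name      | COUNT(c.id)
----------+------------
Legal     | 3          
Marketing | 0          
Sales     | 2          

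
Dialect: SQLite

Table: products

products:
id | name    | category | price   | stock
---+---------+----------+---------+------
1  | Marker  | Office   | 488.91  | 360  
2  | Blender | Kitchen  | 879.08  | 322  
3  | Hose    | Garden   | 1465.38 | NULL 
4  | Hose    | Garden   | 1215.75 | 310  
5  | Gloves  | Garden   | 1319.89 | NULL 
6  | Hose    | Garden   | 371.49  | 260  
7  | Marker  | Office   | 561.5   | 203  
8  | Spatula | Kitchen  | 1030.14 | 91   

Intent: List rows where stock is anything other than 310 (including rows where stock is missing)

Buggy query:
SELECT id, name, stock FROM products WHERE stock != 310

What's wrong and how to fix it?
Bug: Inequality against NULL is unknown, not true; rows with NULL are dropped

Fix: Add an explicit OR stock IS NULL to include the missing-value rows

Corrected query:
SELECT id, name, stock FROM products WHERE stock != 310 OR stock IS NULL

Result:
id | name    | stock
---+---------+------
1  | Marker  | 360  
2  | Blender | 322  
3  | Hose    | NULL 
5  | Gloves  | NULL 
6  | Hose    | 260  
7  | Marker  | 203  
8  | Spatula | 91   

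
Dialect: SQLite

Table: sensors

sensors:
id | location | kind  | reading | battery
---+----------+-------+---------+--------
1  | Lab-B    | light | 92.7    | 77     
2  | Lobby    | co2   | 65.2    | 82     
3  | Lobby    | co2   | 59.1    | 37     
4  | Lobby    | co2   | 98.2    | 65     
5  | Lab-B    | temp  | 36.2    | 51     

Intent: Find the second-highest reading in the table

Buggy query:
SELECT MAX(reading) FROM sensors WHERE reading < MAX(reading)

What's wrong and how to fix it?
Bug: MAX(reading) on the right of the comparison is an aggregate-in-WHERE error

Fix: Compute the overall MAX in a subquery, then take MAX of rows below it

Corrected query:
SELECT MAX(reading) FROM sensors WHERE reading < (SELECT MAX(reading) FROM sensors)

Result:
MAX(reading)
------------
92.7        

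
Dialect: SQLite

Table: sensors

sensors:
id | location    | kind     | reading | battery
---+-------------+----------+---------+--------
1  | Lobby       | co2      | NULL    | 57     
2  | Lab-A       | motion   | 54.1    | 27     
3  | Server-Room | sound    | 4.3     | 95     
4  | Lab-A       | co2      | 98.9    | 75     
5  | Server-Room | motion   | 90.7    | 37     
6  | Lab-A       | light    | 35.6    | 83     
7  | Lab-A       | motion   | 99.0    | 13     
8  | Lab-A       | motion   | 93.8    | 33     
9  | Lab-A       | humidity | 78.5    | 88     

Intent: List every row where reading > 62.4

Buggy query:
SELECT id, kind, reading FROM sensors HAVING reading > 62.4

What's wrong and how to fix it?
Bug: This is a non-aggregate query (no GROUP BY, no aggregates), so in SQLite the HAVING clause is invalid here; a row-level condition belongs in WHERE

Fix: Use WHERE for row-level filtering

Corrected query:
SELECT id, kind, reading FROM sensors WHERE reading > 62.4

Result:
id | kind     | reading
---+----------+--------
4  | co2      | 98.9   
5  | motion   | 90.7   
7  | motion   | 99     
8  | motion   | 93.8   
9  | humidity | 78.5   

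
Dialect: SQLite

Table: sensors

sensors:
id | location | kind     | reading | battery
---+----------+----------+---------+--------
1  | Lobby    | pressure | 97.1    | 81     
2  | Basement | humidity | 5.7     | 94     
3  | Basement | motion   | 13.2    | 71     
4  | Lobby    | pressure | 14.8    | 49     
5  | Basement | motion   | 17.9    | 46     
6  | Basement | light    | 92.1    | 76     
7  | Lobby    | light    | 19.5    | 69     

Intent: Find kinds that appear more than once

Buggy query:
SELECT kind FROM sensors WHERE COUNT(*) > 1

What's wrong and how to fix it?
Bug: COUNT(*) is an aggregate and cannot be used in WHERE

Fix: Group first, then use HAVING for the count condition

Corrected query:
SELECT kind FROM sensors GROUP BY kind HAVING COUNT(*) > 1

Result:
kind    
--------
light   
motion  
pressure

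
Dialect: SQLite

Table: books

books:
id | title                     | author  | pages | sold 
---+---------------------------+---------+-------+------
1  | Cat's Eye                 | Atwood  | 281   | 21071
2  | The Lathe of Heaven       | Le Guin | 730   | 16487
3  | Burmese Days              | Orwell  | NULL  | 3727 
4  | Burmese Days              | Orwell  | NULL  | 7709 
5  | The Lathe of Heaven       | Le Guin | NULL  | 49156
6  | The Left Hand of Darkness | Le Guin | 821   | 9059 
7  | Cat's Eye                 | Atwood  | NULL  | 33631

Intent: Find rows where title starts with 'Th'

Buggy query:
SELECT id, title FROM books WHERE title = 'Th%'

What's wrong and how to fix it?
Bug: '=' compares the literal string including the % character; pattern matching needs LIKE

Fix: Replace '=' with LIKE so 'Th%' is treated as a pattern

Corrected query:
SELECT id, title FROM books WHERE title LIKE 'Th%'

Result:
id | title                    
---+--------------------------
2  | The Lathe of Heaven      
5  | The Lathe of Heaven      
6  | The Left Hand of Darkness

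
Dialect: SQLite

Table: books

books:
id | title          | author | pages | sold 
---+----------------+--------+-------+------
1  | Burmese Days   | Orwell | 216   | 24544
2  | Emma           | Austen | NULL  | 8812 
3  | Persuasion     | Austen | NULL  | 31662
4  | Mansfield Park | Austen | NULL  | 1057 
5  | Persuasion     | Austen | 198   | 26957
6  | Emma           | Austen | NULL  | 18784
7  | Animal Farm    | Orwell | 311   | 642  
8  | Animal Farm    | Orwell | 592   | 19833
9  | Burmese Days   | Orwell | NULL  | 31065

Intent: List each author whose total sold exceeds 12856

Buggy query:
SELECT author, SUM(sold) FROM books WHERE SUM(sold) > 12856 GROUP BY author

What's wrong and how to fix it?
Bug: WHERE runs before GROUP BY, so aggregates aren't available there

Fix: Move the aggregate condition to a HAVING clause

Corrected query:
SELECT author, SUM(sold) FROM books GROUP BY author HAVING SUM(sold) > 12856

Result:
author | SUM(sold)
-------+----------
Austen | 87272    
Orwell | 76084    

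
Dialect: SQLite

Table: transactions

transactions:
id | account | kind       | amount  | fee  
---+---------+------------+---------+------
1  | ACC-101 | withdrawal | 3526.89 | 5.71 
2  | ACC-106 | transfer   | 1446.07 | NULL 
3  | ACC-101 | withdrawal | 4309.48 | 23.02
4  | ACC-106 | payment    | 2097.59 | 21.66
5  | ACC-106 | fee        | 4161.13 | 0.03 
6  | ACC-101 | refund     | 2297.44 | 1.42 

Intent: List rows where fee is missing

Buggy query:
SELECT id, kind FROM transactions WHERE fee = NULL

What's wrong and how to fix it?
Bug: '= NULL' is always unknown in SQL three-valued logic, so no rows match

Fix: Replace '= NULL' with 'IS NULL'

Corrected query:
SELECT id, kind FROM transactions WHERE fee IS NULL

Result:
id | kind    
---+---------
2  | transfer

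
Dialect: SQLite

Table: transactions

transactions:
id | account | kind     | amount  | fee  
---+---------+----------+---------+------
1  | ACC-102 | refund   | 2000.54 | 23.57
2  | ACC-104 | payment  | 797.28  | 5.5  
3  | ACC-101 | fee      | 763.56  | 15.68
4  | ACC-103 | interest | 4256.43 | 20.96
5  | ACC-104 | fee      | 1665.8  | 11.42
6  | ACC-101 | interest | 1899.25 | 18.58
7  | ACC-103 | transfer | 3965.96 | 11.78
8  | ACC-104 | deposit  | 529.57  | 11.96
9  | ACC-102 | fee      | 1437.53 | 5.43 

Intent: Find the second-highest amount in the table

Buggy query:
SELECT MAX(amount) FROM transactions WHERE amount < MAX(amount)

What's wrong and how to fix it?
Bug: The inner MAX is an aggregate inside WHERE, which is not allowed

Fix: Put the inner MAX in a scalar subquery

Corrected query:
SELECT MAX(amount) FROM transactions WHERE amount < (SELECT MAX(amount) FROM transactions)

Result:
MAX(amount)
-----------
3965.96    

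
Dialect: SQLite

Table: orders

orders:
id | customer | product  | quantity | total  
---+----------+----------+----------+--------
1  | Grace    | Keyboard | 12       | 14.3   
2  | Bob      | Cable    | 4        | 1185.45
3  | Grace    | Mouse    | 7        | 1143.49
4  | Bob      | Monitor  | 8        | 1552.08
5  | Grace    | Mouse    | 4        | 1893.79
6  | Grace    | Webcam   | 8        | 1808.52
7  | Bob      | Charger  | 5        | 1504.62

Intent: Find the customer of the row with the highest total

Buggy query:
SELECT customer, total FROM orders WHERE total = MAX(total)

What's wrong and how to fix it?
Bug: WHERE is evaluated per row; an aggregate over the whole table isn't defined there

Fix: Wrap MAX in a scalar subquery so WHERE compares against a single value

Corrected query:
SELECT customer, total FROM orders WHERE total = (SELECT MAX(total) FROM orders)

Result:
customer | total  
---------+--------
Grace    | 1893.79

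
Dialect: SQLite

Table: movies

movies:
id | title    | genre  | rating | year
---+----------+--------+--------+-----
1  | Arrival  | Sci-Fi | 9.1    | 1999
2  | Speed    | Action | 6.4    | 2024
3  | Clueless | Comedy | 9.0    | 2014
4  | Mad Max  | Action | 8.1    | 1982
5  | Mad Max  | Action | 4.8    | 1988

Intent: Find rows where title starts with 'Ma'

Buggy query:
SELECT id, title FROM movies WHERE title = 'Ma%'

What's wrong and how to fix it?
Bug: Wildcards only work with LIKE; '=' treats '%' as a literal character

Fix: Use LIKE for wildcard pattern matching

Corrected query:
SELECT id, title FROM movies WHERE title LIKE 'Ma%'

Result:
id | title  
---+--------
4  | Mad Max
5  | Mad Max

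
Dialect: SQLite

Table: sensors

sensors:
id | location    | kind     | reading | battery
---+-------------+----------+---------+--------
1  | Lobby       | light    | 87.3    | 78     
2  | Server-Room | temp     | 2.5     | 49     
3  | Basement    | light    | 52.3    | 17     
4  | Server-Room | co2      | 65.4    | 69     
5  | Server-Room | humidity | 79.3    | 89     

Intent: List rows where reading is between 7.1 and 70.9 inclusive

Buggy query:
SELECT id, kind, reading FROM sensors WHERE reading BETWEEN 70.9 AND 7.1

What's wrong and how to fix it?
Bug: The bounds are reversed; BETWEEN a AND b requires a <= b to match anything

Fix: Swap the bounds so the smaller value comes first

Corrected query:
SELECT id, kind, reading FROM sensors WHERE reading BETWEEN 7.1 AND 70.9

Result:
id | kind  | reading
---+-------+--------
3  | light | 52.3   
4  | co2   | 65.4   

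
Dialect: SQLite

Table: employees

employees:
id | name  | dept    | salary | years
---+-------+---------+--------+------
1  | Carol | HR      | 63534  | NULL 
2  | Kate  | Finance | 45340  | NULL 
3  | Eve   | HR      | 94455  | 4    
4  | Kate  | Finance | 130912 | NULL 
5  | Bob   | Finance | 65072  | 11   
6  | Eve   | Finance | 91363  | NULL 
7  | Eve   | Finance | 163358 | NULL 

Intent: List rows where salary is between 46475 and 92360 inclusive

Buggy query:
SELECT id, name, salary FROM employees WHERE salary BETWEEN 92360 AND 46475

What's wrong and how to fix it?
Bug: The bounds are reversed; BETWEEN a AND b requires a <= b to match anything

Fix: Swap the bounds so the smaller value comes first

Corrected query:
SELECT id, name, salary FROM employees WHERE salary BETWEEN 46475 AND 92360

Result:
id | name  | salary
---+-------+-------
1  | Carol | 63534 
5  | Bob   | 65072 
6  | Eve   | 91363 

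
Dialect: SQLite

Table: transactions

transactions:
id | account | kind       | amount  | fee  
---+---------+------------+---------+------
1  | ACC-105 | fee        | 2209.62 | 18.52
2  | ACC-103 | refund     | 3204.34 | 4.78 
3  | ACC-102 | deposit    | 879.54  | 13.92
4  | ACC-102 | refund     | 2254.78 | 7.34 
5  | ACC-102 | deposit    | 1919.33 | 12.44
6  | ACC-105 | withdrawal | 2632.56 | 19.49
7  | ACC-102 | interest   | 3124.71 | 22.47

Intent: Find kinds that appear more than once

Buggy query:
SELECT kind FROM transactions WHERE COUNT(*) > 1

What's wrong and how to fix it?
Bug: WHERE can't reference COUNT(*); aggregates are computed after WHERE

Fix: Group first, then use HAVING for the count condition

Corrected query:
SELECT kind FROM transactions GROUP BY kind HAVING COUNT(*) > 1

Result:
kind   
-------
deposit
refund 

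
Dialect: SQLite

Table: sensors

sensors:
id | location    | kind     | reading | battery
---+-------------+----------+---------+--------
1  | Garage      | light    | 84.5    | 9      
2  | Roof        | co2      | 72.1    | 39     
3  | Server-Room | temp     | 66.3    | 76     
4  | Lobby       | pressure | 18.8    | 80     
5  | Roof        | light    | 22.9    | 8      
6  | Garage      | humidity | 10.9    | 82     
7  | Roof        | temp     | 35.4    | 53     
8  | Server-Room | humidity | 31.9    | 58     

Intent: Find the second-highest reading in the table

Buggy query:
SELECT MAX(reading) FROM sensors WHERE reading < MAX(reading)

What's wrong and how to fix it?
Bug: The inner MAX is an aggregate inside WHERE, which is not allowed

Fix: Compute the overall MAX in a subquery, then take MAX of rows below it

Corrected query:
SELECT MAX(reading) FROM sensors WHERE reading < (SELECT MAX(reading) FROM sensors)

Result:
MAX(reading)
------------
72.1        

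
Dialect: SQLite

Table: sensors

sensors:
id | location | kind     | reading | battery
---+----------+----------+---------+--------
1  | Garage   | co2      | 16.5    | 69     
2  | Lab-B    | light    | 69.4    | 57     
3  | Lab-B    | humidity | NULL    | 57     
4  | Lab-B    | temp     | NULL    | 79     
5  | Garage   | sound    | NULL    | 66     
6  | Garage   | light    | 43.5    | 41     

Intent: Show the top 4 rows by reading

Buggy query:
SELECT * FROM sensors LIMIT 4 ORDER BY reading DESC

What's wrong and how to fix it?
Bug: ORDER BY cannot follow LIMIT; LIMIT is the final clause

Fix: Swap the clauses: ORDER BY first, then LIMIT

Corrected query:
SELECT * FROM sensors ORDER BY reading DESC LIMIT 4

Result:
id | location | kind     | reading | battery
---+----------+----------+---------+--------
2  | Lab-B    | light    | 69.4    | 57     
6  | Garage   | light    | 43.5    | 41     
1  | Garage   | co2      | 16.5    | 69     
3  | Lab-B    | humidity | NULL    | 57     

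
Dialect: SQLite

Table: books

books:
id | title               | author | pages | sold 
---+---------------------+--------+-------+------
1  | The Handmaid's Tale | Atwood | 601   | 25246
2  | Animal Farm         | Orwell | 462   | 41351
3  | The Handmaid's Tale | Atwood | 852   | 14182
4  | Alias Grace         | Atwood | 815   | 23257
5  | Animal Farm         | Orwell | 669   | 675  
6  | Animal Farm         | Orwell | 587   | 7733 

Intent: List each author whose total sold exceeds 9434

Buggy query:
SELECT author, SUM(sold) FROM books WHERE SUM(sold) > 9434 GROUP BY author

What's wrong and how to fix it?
Bug: WHERE runs before GROUP BY, so aggregates aren't available there

Fix: Use HAVING (which filters groups after aggregation) instead of WHERE

Corrected query:
SELECT author, SUM(sold) FROM books GROUP BY author HAVING SUM(sold) > 9434

Result:
author | SUM(sold)
-------+----------
Atwood | 62685    
Orwell | 49759    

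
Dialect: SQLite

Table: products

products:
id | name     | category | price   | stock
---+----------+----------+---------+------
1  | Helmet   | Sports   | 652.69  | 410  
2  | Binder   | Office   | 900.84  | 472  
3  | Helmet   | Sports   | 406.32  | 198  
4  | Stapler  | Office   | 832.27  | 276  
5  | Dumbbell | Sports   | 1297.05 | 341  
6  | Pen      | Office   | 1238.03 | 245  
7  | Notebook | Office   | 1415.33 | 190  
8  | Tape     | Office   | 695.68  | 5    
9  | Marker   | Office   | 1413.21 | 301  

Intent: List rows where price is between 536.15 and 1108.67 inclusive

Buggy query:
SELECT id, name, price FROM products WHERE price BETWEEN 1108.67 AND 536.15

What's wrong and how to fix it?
Bug: The bounds are reversed; BETWEEN a AND b requires a <= b to match anything

Fix: Write BETWEEN 536.15 AND 1108.67

Corrected query:
SELECT id, name, price FROM products WHERE price BETWEEN 536.15 AND 1108.67

Result:
id | name    | price 
---+---------+-------
1  | Helmet  | 652.69
2  | Binder  | 900.84
4  | Stapler | 832.27
8  | Tape    | 695.68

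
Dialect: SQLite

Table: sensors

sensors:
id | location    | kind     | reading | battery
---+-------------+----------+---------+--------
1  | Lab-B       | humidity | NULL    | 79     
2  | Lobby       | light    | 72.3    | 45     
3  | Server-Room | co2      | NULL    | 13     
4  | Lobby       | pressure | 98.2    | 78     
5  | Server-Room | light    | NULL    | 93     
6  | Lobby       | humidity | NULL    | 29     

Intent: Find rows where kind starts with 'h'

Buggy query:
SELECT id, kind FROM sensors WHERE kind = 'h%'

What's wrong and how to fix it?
Bug: '=' compares the literal string including the % character; pattern matching needs LIKE

Fix: Replace '=' with LIKE so 'h%' is treated as a pattern

Corrected query:
SELECT id, kind FROM sensors WHERE kind LIKE 'h%'

Result:
id | kind    
---+---------
1  | humidity
6  | humidity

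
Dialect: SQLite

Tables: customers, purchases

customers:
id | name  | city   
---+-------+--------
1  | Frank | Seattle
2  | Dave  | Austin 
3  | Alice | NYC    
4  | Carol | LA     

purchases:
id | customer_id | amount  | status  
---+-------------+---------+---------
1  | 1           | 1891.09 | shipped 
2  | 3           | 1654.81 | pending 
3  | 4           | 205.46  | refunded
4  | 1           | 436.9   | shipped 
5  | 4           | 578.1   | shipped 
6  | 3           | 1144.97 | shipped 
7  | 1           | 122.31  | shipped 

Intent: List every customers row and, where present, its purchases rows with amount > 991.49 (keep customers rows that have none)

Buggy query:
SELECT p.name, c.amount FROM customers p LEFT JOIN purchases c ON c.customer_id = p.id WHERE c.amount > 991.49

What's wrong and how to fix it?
Bug: A WHERE condition on the right-hand table after LEFT JOIN drops unmatched parents

Fix: Move the right-table condition into the ON clause so unmatched parents are kept

Corrected query:
SELECT p.name, c.amount FROM customers p LEFT JOIN purchases c ON c.customer_id = p.id AND c.amount > 991.49

Result:
name  | amount 
------+--------
Frank | 1891.09
Dave  | NULL   
Alice | 1144.97
Alice | 1654.81
Carol | NULL   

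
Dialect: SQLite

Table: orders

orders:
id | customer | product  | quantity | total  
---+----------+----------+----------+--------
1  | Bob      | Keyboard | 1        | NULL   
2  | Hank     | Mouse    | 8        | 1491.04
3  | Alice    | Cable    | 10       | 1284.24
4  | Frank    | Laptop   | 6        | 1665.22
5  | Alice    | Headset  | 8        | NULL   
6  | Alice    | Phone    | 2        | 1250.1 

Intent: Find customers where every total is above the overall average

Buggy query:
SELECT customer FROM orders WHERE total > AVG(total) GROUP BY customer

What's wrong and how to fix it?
Bug: AVG() is an aggregate; it can't sit directly in WHERE

Fix: Compute the overall average in a scalar subquery and compare each group's MIN against it in HAVING

Corrected query:
SELECT customer FROM orders GROUP BY customer HAVING MIN(total) > (SELECT AVG(total) FROM orders)

Result:
customer
--------
Frank   
Hank    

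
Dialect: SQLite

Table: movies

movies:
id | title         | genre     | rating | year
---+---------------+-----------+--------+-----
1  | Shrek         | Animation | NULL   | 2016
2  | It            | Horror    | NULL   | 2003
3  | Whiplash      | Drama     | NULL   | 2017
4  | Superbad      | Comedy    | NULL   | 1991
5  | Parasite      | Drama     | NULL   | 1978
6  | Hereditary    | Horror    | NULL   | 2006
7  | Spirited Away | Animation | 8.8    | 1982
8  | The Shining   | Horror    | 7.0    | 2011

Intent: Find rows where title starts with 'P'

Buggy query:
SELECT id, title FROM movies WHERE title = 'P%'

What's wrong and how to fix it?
Bug: Wildcards only work with LIKE; '=' treats '%' as a literal character

Fix: Replace '=' with LIKE so 'P%' is treated as a pattern

Corrected query:
SELECT id, title FROM movies WHERE title LIKE 'P%'

Result:
id | title   
---+---------
5  | Parasite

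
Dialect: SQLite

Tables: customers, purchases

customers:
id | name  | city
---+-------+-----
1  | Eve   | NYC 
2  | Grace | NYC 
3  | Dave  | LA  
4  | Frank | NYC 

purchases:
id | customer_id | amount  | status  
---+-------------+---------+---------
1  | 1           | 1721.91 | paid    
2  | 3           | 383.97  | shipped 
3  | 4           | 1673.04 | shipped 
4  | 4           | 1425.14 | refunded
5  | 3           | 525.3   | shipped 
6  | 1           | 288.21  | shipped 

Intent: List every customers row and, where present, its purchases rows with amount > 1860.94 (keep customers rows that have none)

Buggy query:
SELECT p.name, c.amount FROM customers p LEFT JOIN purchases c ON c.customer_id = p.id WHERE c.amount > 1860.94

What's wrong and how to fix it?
Bug: Filtering c.amount in WHERE discards the NULL rows produced by LEFT JOIN, turning it into an inner join

Fix: Move the right-table condition into the ON clause so unmatched parents are kept

Corrected query:
SELECT p.name, c.amount FROM customers p LEFT JOIN purchases c ON c.customer_id = p.id AND c.amount > 1860.94

Result:
name  | amount
------+-------
Eve   | NULL  
Grace | NULL  
Dave  | NULL  
Frank | NULL  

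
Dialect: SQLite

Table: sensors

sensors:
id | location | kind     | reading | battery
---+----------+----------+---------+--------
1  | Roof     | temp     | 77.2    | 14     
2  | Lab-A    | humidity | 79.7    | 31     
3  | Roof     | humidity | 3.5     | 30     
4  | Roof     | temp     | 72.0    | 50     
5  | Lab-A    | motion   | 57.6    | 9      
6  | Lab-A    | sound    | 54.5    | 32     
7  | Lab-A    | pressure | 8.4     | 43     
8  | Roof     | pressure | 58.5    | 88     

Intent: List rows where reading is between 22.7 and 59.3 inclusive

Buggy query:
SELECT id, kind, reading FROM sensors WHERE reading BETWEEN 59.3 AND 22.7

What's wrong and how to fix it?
Bug: The bounds are reversed; BETWEEN a AND b requires a <= b to match anything

Fix: Swap the bounds so the smaller value comes first

Corrected query:
SELECT id, kind, reading FROM sensors WHERE reading BETWEEN 22.7 AND 59.3

Result:
id | kind     | reading
---+----------+--------
5  | motion   | 57.6   
6  | sound    | 54.5   
8  | pressure | 58.5   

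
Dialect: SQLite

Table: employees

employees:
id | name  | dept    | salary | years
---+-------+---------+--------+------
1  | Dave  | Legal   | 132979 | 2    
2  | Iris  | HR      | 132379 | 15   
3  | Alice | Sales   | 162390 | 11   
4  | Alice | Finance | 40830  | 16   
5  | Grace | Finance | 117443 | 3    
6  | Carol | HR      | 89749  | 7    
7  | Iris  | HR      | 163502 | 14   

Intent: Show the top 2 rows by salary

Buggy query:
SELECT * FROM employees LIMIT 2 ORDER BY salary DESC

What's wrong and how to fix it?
Bug: ORDER BY cannot follow LIMIT; LIMIT is the final clause

Fix: Swap the clauses: ORDER BY first, then LIMIT

Corrected query:
SELECT * FROM employees ORDER BY salary DESC LIMIT 2

Result:
id | name  | dept  | salary | years
---+-------+-------+--------+------
7  | Iris  | HR    | 163502 | 14   
3  | Alice | Sales | 162390 | 11   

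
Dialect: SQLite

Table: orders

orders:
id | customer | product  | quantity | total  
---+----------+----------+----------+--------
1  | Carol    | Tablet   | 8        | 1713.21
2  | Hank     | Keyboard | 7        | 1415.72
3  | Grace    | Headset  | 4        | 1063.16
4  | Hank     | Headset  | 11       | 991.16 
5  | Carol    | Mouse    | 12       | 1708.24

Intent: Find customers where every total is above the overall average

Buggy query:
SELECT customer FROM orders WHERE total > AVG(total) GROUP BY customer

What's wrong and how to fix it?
Bug: WHERE evaluates per row before aggregation, so AVG() is unavailable

Fix: Use a subquery for AVG and a HAVING MIN(...) filter so the condition holds for every row in the group

Corrected query:
SELECT customer FROM orders GROUP BY customer HAVING MIN(total) > (SELECT AVG(total) FROM orders)

Result:
customer
--------
Carol   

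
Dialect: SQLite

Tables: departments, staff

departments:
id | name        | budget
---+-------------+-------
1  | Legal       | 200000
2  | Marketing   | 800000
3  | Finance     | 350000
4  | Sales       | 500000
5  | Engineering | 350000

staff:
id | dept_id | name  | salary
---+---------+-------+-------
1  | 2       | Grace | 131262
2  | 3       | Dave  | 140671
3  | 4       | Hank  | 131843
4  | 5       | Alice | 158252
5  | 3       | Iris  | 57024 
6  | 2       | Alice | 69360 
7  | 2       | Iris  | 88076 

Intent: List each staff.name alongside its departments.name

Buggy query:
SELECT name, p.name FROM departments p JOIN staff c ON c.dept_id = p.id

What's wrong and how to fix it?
Bug: 'name' exists in both joined tables, so the database can't tell which one is meant

Fix: Qualify the column with its table alias (c.name)

Corrected query:
SELECT c.name, p.name FROM departments p JOIN staff c ON c.dept_id = p.id

Result:
name  | name       
------+------------
Grace | Marketing  
Dave  | Finance    
Hank  | Sales      
Alice | Engineering
Iris  | Finance    
Alice | Marketing  
Iris  | Marketing  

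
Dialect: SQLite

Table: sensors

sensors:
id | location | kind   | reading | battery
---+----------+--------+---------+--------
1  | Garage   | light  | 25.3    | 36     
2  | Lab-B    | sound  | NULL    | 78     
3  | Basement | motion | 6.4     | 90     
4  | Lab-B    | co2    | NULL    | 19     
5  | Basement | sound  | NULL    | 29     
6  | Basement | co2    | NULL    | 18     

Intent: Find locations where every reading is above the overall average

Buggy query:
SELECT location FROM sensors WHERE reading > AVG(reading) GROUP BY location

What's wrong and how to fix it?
Bug: AVG() is an aggregate; it can't sit directly in WHERE

Fix: Compute the overall average in a scalar subquery and compare each group's MIN against it in HAVING

Corrected query:
SELECT location FROM sensors GROUP BY location HAVING MIN(reading) > (SELECT AVG(reading) FROM sensors)

Result:
location
--------
Garage  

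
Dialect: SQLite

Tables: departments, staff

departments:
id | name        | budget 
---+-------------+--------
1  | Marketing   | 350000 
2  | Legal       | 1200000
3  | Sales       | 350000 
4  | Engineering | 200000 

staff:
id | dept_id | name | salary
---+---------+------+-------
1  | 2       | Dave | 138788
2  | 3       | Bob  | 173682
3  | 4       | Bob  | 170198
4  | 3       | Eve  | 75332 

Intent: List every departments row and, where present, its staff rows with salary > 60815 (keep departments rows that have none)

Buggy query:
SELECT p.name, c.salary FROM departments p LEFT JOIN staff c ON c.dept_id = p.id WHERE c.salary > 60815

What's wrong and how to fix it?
Bug: A WHERE condition on the right-hand table after LEFT JOIN drops unmatched parents

Fix: Move the right-table condition into the ON clause so unmatched parents are kept

Corrected query:
SELECT p.name, c.salary FROM departments p LEFT JOIN staff c ON c.dept_id = p.id AND c.salary > 60815

Result:
name        | salary
------------+-------
Marketing   | NULL  
Legal       | 138788
Sales       | 75332 
Sales       | 173682
Engineering | 170198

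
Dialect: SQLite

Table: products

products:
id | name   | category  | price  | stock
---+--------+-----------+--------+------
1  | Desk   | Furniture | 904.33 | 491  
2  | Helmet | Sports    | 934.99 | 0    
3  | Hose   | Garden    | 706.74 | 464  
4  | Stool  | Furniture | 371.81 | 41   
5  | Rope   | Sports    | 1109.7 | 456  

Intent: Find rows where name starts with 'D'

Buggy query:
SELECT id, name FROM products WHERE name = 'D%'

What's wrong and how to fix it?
Bug: Wildcards only work with LIKE; '=' treats '%' as a literal character

Fix: Use LIKE for wildcard pattern matching

Corrected query:
SELECT id, name FROM products WHERE name LIKE 'D%'

Result:
id | name
---+-----
1  | Desk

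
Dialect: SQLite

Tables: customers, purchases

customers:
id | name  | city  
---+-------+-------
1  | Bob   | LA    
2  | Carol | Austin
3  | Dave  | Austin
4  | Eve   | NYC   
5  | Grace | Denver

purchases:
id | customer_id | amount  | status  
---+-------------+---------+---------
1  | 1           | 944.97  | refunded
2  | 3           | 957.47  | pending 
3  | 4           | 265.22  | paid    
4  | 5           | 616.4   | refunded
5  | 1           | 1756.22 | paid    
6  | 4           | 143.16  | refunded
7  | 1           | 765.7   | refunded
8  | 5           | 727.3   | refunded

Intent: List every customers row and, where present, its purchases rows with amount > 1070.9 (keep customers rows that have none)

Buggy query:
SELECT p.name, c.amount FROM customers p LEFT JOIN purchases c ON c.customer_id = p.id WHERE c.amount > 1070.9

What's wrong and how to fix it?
Bug: Filtering c.amount in WHERE discards the NULL rows produced by LEFT JOIN, turning it into an inner join

Fix: Put 'c.amount > 1070.9' in the JOIN's ON clause instead of WHERE

Corrected query:
SELECT p.name, c.amount FROM customers p LEFT JOIN purchases c ON c.customer_id = p.id AND c.amount > 1070.9

Result:
name  | amount 
------+--------
Bob   | 1756.22
Carol | NULL   
Dave  | NULL   
Eve   | NULL   
Grace | NULL   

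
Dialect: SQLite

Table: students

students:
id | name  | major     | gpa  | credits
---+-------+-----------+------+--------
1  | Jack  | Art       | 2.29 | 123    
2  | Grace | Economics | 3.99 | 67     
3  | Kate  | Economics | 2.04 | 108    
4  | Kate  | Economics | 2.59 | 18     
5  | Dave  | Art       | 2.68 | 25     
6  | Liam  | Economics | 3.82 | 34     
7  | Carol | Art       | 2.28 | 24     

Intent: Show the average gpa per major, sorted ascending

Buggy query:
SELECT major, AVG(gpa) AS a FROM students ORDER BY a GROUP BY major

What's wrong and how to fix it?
Bug: GROUP BY must precede ORDER BY

Fix: Reorder: SELECT … FROM … GROUP BY … ORDER BY …

Corrected query:
SELECT major, AVG(gpa) AS a FROM students GROUP BY major ORDER BY a

Result:
major     | a       
----------+---------
Art       | 2.416667
Economics | 3.11    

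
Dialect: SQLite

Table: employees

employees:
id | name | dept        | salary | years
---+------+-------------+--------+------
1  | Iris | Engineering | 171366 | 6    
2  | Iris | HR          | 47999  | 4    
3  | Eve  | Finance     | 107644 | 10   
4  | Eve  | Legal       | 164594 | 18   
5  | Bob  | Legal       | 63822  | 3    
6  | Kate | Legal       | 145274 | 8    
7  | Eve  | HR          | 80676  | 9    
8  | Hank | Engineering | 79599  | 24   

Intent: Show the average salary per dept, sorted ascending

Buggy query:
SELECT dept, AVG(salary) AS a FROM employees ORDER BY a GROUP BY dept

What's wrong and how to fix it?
Bug: ORDER BY appears before GROUP BY; SQL clause order requires GROUP BY first

Fix: Reorder: SELECT … FROM … GROUP BY … ORDER BY …

Corrected query:
SELECT dept, AVG(salary) AS a FROM employees GROUP BY dept ORDER BY a

Result:
dept        | a            
------------+--------------
HR          | 64337.5      
Finance     | 107644       
Legal       | 124563.333333
Engineering | 125482.5     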